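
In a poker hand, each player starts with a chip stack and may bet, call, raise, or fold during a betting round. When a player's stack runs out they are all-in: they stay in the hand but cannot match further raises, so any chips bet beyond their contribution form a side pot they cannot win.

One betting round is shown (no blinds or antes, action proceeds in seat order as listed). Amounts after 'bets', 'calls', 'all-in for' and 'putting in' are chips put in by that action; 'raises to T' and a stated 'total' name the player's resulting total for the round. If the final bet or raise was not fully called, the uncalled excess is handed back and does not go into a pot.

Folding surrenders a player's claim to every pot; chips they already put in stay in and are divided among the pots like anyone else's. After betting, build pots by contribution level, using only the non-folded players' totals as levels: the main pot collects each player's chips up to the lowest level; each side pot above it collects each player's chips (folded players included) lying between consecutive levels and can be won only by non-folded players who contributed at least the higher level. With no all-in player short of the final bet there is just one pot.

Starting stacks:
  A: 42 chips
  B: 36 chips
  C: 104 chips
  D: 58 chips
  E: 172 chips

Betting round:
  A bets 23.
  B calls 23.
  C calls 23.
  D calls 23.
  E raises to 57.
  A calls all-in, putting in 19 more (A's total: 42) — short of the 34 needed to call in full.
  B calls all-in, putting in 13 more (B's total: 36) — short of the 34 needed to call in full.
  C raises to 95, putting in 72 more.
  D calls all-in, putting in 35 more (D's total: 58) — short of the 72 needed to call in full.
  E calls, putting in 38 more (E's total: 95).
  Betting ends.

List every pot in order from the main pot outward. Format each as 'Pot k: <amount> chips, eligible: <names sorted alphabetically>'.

Pot 1: 180 chips, eligible: A, B, C, D, E
Pot 2: 24 chips, eligible: A, C, D, E
Pot 3: 48 chips, eligible: C, D, E
Pot 4: 74 chips, eligible: C, E

Derivation:
Contributions: A=42, B=36, C=95, D=58, E=95
Pot levels (distinct totals of non-folded players): 36, 42, 58, 95
Layer 1-36: 36 each from A, B, C, D, E = 36*5 = 180 chips; eligible A, B, C, D, E
Layer 37-42: 6 each from A, C, D, E = 6*4 = 24 chips; eligible A, C, D, E
Layer 43-58: 16 each from C, D, E = 16*3 = 48 chips; eligible C, D, E
Layer 59-95: 37 each from C, E = 37*2 = 74 chips; eligible C, E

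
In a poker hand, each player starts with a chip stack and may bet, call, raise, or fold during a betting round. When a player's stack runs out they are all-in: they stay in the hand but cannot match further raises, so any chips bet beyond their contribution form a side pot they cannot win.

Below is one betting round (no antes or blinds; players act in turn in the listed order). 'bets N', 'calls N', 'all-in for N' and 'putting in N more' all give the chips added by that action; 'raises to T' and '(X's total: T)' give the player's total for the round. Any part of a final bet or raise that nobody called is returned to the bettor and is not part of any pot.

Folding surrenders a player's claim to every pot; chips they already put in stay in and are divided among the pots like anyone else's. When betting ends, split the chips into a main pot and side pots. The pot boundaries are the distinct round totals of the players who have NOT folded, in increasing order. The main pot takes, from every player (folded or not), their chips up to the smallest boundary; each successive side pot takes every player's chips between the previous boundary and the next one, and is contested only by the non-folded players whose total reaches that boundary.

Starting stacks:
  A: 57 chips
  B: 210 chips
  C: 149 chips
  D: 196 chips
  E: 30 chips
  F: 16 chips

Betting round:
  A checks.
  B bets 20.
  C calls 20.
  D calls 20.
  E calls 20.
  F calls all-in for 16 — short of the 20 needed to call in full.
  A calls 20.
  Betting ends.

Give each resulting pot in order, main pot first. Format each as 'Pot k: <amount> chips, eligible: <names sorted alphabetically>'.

Pot 1: 96 chips, eligible: A, B, C, D, E, F
Pot 2: 20 chips, eligible: A, B, C, D, E

Derivation:
Contributions: A=20, B=20, C=20, D=20, E=20, F=16
Pot levels (distinct totals of non-folded players): 16, 20
Layer 1-16: 16 each from A, B, C, D, E, F = 16*6 = 96 chips; eligible A, B, C, D, E, F
Layer 17-20: 4 each from A, B, C, D, E = 4*5 = 20 chips; eligible A, B, C, D, E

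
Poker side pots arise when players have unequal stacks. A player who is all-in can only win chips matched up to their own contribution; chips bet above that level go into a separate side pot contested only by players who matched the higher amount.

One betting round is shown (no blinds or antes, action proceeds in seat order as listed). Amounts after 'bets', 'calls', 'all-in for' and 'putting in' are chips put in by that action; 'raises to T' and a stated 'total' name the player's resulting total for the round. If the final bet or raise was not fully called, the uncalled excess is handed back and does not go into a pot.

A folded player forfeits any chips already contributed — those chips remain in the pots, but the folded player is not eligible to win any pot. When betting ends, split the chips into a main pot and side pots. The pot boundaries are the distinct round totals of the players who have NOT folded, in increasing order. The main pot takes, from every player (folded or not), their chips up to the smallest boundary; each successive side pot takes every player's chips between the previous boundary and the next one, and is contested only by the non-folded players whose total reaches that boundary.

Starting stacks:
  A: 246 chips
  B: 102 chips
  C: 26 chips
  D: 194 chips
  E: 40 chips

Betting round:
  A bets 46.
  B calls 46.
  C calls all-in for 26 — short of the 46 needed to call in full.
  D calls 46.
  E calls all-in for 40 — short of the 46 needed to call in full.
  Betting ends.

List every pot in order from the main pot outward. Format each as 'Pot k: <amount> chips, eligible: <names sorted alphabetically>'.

Pot 1: 130 chips, eligible: A, B, C, D, E
Pot 2: 56 chips, eligible: A, B, D, E
Pot 3: 18 chips, eligible: A, B, D

Derivation:
Contributions: A=46, B=46, C=26, D=46, E=40
Pot levels (distinct totals of non-folded players): 26, 40, 46
Layer 1-26: 26 each from A, B, C, D, E = 26*5 = 130 chips; eligible A, B, C, D, E
Layer 27-40: 14 each from A, B, D, E = 14*4 = 56 chips; eligible A, B, D, E
Layer 41-46: 6 each from A, B, D = 6*3 = 18 chips; eligible A, B, D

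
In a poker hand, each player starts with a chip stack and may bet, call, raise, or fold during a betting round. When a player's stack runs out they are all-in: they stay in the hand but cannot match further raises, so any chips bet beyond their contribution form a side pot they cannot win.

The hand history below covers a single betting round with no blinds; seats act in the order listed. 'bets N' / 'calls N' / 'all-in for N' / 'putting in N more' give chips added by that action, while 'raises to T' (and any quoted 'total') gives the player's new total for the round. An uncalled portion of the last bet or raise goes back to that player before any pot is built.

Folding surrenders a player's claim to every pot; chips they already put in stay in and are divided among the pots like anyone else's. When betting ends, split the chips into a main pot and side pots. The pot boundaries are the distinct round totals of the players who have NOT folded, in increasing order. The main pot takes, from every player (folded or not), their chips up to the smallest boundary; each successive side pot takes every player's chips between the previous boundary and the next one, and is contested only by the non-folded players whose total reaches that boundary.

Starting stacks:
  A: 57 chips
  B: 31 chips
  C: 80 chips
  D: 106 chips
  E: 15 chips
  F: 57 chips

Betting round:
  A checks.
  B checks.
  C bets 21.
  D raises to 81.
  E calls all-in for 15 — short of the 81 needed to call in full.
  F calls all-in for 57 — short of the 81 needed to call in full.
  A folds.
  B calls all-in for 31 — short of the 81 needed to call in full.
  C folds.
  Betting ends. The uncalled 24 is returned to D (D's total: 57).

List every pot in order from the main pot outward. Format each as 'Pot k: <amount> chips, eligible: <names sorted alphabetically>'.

Contributions (after 24 returned to D): B=31, C=21, D=57, E=15, F=57
Folded: A, C
Pot levels (distinct totals of non-folded players): 15, 31, 57
Layer 1-15: 15 each from B, C, D, E, F = 15*5 = 75 chips; eligible B, D, E, F
Layer 16-31: B 16 + C 6 + D 16 + F 16 = 54 chips; eligible B, D, F
Layer 32-57: 26 each from D, F = 26*2 = 52 chips; eligible D, F

Pot 1: 75 chips, eligible: B, D, E, F
Pot 2: 54 chips, eligible: B, D, F
Pot 3: 52 chips, eligible: D, F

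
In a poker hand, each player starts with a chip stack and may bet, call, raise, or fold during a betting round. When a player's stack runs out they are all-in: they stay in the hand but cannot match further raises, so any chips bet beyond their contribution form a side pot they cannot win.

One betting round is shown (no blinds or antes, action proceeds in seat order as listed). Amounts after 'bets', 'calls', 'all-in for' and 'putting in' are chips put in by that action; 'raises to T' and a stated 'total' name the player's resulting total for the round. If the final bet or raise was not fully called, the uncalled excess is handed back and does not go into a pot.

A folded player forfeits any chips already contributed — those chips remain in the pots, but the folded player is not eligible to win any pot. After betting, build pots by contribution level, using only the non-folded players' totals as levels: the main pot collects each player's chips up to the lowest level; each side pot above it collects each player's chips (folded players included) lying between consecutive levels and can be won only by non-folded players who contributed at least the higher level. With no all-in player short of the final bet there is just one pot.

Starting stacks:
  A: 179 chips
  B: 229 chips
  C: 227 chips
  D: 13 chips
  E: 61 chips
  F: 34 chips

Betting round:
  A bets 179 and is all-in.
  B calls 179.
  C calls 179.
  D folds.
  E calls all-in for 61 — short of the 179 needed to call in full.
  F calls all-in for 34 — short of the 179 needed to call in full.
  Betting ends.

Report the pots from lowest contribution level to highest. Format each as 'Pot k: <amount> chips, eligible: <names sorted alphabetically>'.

Pot 1: 170 chips, eligible: A, B, C, E, F
Pot 2: 108 chips, eligible: A, B, C, E
Pot 3: 354 chips, eligible: A, B, C

Derivation:
Contributions: A=179, B=179, C=179, E=61, F=34
Folded: D
Pot levels (distinct totals of non-folded players): 34, 61, 179
Layer 1-34: 34 each from A, B, C, E, F = 34*5 = 170 chips; eligible A, B, C, E, F
Layer 35-61: 27 each from A, B, C, E = 27*4 = 108 chips; eligible A, B, C, E
Layer 62-179: 118 each from A, B, C = 118*3 = 354 chips; eligible A, B, C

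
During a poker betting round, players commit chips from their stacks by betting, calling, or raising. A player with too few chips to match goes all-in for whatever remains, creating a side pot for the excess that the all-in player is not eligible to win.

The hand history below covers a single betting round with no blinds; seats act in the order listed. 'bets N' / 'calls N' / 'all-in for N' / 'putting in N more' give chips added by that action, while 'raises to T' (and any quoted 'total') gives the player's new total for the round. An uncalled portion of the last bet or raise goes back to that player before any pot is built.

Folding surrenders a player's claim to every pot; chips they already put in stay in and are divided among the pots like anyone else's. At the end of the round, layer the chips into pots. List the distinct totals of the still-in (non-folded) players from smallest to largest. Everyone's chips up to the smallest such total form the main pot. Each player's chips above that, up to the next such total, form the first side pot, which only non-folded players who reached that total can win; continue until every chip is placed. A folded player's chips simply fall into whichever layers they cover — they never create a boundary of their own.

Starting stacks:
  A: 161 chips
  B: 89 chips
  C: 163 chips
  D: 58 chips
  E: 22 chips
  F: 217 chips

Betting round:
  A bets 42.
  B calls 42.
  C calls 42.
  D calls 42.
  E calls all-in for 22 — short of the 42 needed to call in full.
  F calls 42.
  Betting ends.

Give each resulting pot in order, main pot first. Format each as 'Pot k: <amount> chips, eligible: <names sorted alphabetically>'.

Pot 1: 132 chips, eligible: A, B, C, D, E, F
Pot 2: 100 chips, eligible: A, B, C, D, F

Derivation:
Contributions: A=42, B=42, C=42, D=42, E=22, F=42
Pot levels (distinct totals of non-folded players): 22, 42
Layer 1-22: 22 each from A, B, C, D, E, F = 22*6 = 132 chips; eligible A, B, C, D, E, F
Layer 23-42: 20 each from A, B, C, D, F = 20*5 = 100 chips; eligible A, B, C, D, F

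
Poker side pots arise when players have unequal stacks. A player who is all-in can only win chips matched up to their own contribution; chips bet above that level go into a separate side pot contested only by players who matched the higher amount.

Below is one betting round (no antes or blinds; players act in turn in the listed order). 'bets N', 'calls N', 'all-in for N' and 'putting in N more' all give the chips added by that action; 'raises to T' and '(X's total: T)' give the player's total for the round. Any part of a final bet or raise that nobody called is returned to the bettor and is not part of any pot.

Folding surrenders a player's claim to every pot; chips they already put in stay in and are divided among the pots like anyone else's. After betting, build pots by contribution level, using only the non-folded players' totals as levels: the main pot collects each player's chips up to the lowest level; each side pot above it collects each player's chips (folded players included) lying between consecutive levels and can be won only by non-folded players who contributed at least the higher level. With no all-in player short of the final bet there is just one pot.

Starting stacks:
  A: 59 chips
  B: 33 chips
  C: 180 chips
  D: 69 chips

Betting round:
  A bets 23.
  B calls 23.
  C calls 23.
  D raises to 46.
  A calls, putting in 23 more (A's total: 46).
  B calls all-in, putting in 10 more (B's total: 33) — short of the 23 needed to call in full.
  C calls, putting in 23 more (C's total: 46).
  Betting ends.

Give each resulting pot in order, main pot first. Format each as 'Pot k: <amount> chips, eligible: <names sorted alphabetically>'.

Pot 1: 132 chips, eligible: A, B, C, D
Pot 2: 39 chips, eligible: A, C, D

Derivation:
Contributions: A=46, B=33, C=46, D=46
Pot levels (distinct totals of non-folded players): 33, 46
Layer 1-33: 33 each from A, B, C, D = 33*4 = 132 chips; eligible A, B, C, D
Layer 34-46: 13 each from A, C, D = 13*3 = 39 chips; eligible A, C, D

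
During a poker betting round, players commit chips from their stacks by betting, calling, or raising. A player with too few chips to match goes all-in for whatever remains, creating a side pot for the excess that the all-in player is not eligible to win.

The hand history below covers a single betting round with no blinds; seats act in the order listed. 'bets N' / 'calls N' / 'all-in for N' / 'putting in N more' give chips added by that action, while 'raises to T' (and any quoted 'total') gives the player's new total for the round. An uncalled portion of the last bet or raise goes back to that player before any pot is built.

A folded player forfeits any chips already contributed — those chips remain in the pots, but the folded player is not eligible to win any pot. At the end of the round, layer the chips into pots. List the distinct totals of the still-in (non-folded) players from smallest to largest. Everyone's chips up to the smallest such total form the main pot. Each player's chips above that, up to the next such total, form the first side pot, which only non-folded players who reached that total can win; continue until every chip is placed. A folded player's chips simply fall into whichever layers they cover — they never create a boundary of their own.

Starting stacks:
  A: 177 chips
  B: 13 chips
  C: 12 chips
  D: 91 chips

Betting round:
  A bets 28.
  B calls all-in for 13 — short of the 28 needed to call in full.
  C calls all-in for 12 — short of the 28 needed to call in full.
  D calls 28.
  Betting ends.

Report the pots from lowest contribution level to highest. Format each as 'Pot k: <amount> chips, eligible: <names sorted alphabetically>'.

Pot 1: 48 chips, eligible: A, B, C, D
Pot 2: 3 chips, eligible: A, B, D
Pot 3: 30 chips, eligible: A, D

Derivation:
Contributions: A=28, B=13, C=12, D=28
Pot levels (distinct totals of non-folded players): 12, 13, 28
Layer 1-12: 12 each from A, B, C, D = 12*4 = 48 chips; eligible A, B, C, D
Layer 13-13: 1 each from A, B, D = 1*3 = 3 chips; eligible A, B, D
Layer 14-28: 15 each from A, D = 15*2 = 30 chips; eligible A, D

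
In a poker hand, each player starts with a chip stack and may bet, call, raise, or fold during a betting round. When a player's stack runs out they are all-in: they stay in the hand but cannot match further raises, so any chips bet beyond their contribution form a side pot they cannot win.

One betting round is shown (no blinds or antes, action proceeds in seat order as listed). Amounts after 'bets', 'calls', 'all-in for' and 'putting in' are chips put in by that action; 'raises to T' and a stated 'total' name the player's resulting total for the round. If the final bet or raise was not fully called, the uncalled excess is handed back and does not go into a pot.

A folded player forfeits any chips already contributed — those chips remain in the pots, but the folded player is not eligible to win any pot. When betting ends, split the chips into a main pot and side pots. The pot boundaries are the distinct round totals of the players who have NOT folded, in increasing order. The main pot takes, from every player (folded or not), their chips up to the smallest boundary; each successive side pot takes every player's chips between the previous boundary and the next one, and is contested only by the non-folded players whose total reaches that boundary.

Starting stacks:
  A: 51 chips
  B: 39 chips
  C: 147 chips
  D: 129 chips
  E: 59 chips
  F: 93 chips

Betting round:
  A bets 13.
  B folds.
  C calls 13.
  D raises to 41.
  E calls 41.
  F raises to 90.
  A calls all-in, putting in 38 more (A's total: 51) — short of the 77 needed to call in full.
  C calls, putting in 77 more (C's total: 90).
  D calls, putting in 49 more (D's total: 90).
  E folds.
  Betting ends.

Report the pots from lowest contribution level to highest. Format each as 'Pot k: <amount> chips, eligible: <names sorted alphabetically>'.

Pot 1: 245 chips, eligible: A, C, D, F
Pot 2: 117 chips, eligible: C, D, F

Derivation:
Contributions: A=51, C=90, D=90, E=41, F=90
Folded: B, E
Pot levels (distinct totals of non-folded players): 51, 90
Layer 1-51: A 51 + C 51 + D 51 + E 41 + F 51 = 245 chips; eligible A, C, D, F
Layer 52-90: 39 each from C, D, F = 39*3 = 117 chips; eligible C, D, F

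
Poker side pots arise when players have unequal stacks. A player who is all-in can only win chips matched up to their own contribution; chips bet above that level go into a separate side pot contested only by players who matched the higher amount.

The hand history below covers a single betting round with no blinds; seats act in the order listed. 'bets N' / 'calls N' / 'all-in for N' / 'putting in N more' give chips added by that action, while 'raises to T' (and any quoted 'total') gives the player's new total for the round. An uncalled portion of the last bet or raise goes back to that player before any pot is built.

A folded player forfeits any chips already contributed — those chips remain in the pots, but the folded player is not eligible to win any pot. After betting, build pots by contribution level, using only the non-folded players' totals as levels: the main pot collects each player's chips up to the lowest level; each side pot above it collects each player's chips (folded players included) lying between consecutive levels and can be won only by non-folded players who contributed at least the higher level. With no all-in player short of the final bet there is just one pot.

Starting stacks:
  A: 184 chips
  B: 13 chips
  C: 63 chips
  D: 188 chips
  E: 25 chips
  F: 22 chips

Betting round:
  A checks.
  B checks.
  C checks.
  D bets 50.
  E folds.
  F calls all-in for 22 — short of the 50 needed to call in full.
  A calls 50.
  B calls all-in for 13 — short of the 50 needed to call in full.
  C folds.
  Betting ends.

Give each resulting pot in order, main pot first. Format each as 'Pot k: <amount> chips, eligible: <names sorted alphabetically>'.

Contributions: A=50, B=13, D=50, F=22
Folded: C, E
Pot levels (distinct totals of non-folded players): 13, 22, 50
Layer 1-13: 13 each from A, B, D, F = 13*4 = 52 chips; eligible A, B, D, F
Layer 14-22: 9 each from A, D, F = 9*3 = 27 chips; eligible A, D, F
Layer 23-50: 28 each from A, D = 28*2 = 56 chips; eligible A, D

Pot 1: 52 chips, eligible: A, B, D, F
Pot 2: 27 chips, eligible: A, D, F
Pot 3: 56 chips, eligible: A, D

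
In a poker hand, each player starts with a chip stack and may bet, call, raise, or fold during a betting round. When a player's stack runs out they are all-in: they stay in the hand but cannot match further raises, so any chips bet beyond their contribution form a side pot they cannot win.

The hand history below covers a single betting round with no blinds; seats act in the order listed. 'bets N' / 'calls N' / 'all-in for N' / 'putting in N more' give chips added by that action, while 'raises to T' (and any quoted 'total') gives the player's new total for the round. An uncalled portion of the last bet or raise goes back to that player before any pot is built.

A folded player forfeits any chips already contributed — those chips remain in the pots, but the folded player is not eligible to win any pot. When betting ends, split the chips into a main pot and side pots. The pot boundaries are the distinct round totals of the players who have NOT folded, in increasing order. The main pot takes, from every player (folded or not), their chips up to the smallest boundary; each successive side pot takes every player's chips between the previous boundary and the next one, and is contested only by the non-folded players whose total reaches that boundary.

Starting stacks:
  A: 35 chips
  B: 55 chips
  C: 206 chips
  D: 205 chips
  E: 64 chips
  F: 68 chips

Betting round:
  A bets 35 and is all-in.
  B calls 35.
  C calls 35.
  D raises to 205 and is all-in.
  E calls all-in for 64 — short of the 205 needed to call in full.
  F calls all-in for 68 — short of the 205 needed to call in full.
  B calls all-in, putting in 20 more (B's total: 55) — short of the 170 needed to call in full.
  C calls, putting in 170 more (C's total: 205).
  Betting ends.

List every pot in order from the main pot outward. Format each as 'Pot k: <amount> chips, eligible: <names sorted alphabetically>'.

Pot 1: 210 chips, eligible: A, B, C, D, E, F
Pot 2: 100 chips, eligible: B, C, D, E, F
Pot 3: 36 chips, eligible: C, D, E, F
Pot 4: 12 chips, eligible: C, D, F
Pot 5: 274 chips, eligible: C, D

Derivation:
Contributions: A=35, B=55, C=205, D=205, E=64, F=68
Pot levels (distinct totals of non-folded players): 35, 55, 64, 68, 205
Layer 1-35: 35 each from A, B, C, D, E, F = 35*6 = 210 chips; eligible A, B, C, D, E, F
Layer 36-55: 20 each from B, C, D, E, F = 20*5 = 100 chips; eligible B, C, D, E, F
Layer 56-64: 9 each from C, D, E, F = 9*4 = 36 chips; eligible C, D, E, F
Layer 65-68: 4 each from C, D, F = 4*3 = 12 chips; eligible C, D, F
Layer 69-205: 137 each from C, D = 137*2 = 274 chips; eligible C, D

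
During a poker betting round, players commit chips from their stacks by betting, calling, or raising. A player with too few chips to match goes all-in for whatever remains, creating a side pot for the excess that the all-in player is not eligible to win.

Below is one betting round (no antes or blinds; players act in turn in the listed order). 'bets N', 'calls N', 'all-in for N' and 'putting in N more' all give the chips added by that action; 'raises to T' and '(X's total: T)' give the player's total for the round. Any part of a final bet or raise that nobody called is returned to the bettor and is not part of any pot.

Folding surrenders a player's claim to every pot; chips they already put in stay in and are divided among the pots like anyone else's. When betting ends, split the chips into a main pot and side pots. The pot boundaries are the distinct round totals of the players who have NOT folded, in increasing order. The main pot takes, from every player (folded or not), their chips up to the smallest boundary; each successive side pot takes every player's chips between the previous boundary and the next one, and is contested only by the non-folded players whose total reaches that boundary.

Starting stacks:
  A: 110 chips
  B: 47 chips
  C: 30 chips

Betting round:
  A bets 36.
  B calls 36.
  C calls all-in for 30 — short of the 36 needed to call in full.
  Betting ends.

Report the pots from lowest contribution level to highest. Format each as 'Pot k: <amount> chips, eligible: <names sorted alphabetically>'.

Pot 1: 90 chips, eligible: A, B, C
Pot 2: 12 chips, eligible: A, B

Derivation:
Contributions: A=36, B=36, C=30
Pot levels (distinct totals of non-folded players): 30, 36
Layer 1-30: 30 each from A, B, C = 30*3 = 90 chips; eligible A, B, C
Layer 31-36: 6 each from A, B = 6*2 = 12 chips; eligible A, B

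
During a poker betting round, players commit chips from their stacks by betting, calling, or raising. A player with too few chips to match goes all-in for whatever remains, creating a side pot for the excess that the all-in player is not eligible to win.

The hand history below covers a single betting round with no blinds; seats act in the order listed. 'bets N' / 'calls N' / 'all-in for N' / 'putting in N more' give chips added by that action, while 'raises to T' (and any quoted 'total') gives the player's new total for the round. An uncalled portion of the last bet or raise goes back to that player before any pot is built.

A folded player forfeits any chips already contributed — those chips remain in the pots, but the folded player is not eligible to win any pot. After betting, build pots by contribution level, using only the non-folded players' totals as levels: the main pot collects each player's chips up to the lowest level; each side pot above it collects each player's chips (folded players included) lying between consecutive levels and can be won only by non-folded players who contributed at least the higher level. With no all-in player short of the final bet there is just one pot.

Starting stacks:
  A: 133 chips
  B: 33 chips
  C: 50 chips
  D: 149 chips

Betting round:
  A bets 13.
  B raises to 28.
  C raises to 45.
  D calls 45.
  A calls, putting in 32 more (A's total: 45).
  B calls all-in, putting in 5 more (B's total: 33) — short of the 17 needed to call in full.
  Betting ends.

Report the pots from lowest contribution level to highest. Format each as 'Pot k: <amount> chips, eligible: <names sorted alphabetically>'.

Pot 1: 132 chips, eligible: A, B, C, D
Pot 2: 36 chips, eligible: A, C, D

Derivation:
Contributions: A=45, B=33, C=45, D=45
Pot levels (distinct totals of non-folded players): 33, 45
Layer 1-33: 33 each from A, B, C, D = 33*4 = 132 chips; eligible A, B, C, D
Layer 34-45: 12 each from A, C, D = 12*3 = 36 chips; eligible A, C, D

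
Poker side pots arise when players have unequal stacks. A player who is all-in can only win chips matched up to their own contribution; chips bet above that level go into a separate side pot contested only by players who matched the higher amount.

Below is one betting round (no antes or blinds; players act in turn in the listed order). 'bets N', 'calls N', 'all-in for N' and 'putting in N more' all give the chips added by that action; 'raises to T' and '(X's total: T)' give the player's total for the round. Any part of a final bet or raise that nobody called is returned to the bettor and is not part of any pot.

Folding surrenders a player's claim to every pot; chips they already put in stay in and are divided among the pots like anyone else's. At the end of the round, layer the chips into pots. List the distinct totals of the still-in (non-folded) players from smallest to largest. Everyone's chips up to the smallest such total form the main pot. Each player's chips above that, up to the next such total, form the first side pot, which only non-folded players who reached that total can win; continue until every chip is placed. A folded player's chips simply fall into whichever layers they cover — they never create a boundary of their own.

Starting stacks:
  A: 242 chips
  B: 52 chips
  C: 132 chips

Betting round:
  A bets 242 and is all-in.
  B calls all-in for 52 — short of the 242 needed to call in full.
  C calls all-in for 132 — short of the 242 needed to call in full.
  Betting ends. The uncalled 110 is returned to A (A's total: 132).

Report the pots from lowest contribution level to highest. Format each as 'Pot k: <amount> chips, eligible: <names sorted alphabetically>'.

Pot 1: 156 chips, eligible: A, B, C
Pot 2: 160 chips, eligible: A, C

Derivation:
Contributions (after 110 returned to A): A=132, B=52, C=132
Pot levels (distinct totals of non-folded players): 52, 132
Layer 1-52: 52 each from A, B, C = 52*3 = 156 chips; eligible A, B, C
Layer 53-132: 80 each from A, C = 80*2 = 160 chips; eligible A, C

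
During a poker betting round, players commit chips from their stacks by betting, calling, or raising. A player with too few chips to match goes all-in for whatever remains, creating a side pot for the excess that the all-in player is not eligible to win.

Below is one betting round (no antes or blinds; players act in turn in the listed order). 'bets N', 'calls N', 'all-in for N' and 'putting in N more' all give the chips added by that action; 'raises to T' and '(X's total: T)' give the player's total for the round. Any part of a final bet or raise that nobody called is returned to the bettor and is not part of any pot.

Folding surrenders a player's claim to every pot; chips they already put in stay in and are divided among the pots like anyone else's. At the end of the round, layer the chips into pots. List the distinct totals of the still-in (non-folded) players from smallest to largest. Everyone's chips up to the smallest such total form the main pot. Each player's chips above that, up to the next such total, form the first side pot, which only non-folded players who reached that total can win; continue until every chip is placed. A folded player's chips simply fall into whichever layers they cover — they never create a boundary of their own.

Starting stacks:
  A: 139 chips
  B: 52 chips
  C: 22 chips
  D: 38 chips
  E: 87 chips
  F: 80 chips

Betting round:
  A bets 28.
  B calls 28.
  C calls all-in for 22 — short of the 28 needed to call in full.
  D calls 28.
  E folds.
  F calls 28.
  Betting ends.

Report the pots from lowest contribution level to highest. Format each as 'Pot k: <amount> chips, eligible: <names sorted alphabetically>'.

Pot 1: 110 chips, eligible: A, B, C, D, F
Pot 2: 24 chips, eligible: A, B, D, F

Derivation:
Contributions: A=28, B=28, C=22, D=28, F=28
Folded: E
Pot levels (distinct totals of non-folded players): 22, 28
Layer 1-22: 22 each from A, B, C, D, F = 22*5 = 110 chips; eligible A, B, C, D, F
Layer 23-28: 6 each from A, B, D, F = 6*4 = 24 chips; eligible A, B, D, F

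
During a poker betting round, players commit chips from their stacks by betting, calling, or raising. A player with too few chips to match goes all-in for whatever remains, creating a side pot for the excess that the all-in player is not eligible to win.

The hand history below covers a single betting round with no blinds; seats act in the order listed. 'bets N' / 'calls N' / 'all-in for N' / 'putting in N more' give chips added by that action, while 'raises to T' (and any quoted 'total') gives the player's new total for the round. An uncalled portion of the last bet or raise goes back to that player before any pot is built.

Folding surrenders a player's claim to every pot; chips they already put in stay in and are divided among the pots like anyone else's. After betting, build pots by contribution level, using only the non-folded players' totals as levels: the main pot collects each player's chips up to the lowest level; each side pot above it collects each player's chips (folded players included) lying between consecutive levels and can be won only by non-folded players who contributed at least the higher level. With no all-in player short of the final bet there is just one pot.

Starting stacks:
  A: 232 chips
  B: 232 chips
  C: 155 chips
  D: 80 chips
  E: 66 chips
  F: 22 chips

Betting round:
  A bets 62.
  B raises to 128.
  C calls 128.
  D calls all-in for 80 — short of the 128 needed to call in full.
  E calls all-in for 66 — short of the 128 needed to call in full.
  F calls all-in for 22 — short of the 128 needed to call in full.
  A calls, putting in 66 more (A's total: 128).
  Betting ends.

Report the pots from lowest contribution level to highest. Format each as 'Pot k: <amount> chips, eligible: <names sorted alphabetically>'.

Contributions: A=128, B=128, C=128, D=80, E=66, F=22
Pot levels (distinct totals of non-folded players): 22, 66, 80, 128
Layer 1-22: 22 each from A, B, C, D, E, F = 22*6 = 132 chips; eligible A, B, C, D, E, F
Layer 23-66: 44 each from A, B, C, D, E = 44*5 = 220 chips; eligible A, B, C, D, E
Layer 67-80: 14 each from A, B, C, D = 14*4 = 56 chips; eligible A, B, C, D
Layer 81-128: 48 each from A, B, C = 48*3 = 144 chips; eligible A, B, C

Pot 1: 132 chips, eligible: A, B, C, D, E, F
Pot 2: 220 chips, eligible: A, B, C, D, E
Pot 3: 56 chips, eligible: A, B, C, D
Pot 4: 144 chips, eligible: A, B, C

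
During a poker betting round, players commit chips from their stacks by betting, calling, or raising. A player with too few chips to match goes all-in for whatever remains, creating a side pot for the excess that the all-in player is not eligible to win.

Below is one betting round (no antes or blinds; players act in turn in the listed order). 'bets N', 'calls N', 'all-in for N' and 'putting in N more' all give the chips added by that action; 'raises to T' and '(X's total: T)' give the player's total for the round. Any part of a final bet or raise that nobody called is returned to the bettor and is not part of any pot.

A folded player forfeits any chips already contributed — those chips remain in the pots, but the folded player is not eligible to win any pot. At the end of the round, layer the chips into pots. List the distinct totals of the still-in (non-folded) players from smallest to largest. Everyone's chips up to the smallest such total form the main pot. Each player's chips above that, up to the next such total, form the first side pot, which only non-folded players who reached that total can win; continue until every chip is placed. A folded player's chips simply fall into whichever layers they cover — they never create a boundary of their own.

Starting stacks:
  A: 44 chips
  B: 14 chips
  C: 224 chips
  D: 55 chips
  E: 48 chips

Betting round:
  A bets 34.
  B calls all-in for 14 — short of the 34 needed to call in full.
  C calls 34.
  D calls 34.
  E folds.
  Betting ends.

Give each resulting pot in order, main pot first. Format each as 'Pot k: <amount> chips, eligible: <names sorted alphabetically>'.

Pot 1: 56 chips, eligible: A, B, C, D
Pot 2: 60 chips, eligible: A, C, D

Derivation:
Contributions: A=34, B=14, C=34, D=34
Folded: E
Pot levels (distinct totals of non-folded players): 14, 34
Layer 1-14: 14 each from A, B, C, D = 14*4 = 56 chips; eligible A, B, C, D
Layer 15-34: 20 each from A, C, D = 20*3 = 60 chips; eligible A, C, D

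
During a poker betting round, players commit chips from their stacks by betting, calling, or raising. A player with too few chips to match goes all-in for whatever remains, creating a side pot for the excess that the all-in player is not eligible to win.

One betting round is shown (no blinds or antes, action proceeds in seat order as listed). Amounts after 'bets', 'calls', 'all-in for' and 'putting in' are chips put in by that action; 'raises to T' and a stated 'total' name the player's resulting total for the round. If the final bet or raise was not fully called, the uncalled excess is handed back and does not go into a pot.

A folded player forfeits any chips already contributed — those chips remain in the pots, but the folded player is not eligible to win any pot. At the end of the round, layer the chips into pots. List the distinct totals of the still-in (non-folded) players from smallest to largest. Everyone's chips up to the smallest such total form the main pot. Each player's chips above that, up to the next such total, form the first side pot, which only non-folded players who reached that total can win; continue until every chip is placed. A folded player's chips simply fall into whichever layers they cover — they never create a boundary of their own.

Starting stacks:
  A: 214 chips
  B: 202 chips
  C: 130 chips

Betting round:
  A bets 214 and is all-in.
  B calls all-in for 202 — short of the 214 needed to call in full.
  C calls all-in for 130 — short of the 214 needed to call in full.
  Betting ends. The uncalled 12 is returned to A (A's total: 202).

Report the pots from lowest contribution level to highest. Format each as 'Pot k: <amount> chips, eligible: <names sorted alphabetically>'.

Pot 1: 390 chips, eligible: A, B, C
Pot 2: 144 chips, eligible: A, B

Derivation:
Contributions (after 12 returned to A): A=202, B=202, C=130
Pot levels (distinct totals of non-folded players): 130, 202
Layer 1-130: 130 each from A, B, C = 130*3 = 390 chips; eligible A, B, C
Layer 131-202: 72 each from A, B = 72*2 = 144 chips; eligible A, B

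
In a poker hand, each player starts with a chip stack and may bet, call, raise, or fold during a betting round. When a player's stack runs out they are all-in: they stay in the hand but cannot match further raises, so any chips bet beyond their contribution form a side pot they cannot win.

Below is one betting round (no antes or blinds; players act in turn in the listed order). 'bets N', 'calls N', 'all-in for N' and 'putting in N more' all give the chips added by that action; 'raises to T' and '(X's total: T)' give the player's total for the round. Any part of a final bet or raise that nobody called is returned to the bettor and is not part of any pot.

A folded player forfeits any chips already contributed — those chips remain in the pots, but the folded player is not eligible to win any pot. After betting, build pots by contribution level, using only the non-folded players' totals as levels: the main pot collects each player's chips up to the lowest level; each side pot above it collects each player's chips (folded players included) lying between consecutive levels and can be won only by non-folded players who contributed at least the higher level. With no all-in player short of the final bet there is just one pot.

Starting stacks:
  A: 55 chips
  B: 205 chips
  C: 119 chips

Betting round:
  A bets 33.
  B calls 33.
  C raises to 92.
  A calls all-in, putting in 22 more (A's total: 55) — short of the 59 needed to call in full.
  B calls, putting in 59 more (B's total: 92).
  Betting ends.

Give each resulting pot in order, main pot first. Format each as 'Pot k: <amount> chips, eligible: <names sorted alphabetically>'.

Pot 1: 165 chips, eligible: A, B, C
Pot 2: 74 chips, eligible: B, C

Derivation:
Contributions: A=55, B=92, C=92
Pot levels (distinct totals of non-folded players): 55, 92
Layer 1-55: 55 each from A, B, C = 55*3 = 165 chips; eligible A, B, C
Layer 56-92: 37 each from B, C = 37*2 = 74 chips; eligible B, C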